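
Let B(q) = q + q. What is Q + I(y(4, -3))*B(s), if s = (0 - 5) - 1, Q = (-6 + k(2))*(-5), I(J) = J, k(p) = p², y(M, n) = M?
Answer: -38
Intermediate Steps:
Q = 10 (Q = (-6 + 2²)*(-5) = (-6 + 4)*(-5) = -2*(-5) = 10)
s = -6 (s = -5 - 1 = -6)
B(q) = 2*q
Q + I(y(4, -3))*B(s) = 10 + 4*(2*(-6)) = 10 + 4*(-12) = 10 - 48 = -38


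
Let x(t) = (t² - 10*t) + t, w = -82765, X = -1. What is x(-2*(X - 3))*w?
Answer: 662120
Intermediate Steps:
x(t) = t² - 9*t
x(-2*(X - 3))*w = ((-2*(-1 - 3))*(-9 - 2*(-1 - 3)))*(-82765) = ((-2*(-4))*(-9 - 2*(-4)))*(-82765) = (8*(-9 + 8))*(-82765) = (8*(-1))*(-82765) = -8*(-82765) = 662120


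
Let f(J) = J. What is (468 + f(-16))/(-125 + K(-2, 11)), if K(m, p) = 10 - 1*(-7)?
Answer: -113/27 ≈ -4.1852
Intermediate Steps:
K(m, p) = 17 (K(m, p) = 10 + 7 = 17)
(468 + f(-16))/(-125 + K(-2, 11)) = (468 - 16)/(-125 + 17) = 452/(-108) = 452*(-1/108) = -113/27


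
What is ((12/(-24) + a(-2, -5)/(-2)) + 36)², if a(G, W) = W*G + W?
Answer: 1089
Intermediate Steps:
a(G, W) = W + G*W (a(G, W) = G*W + W = W + G*W)
((12/(-24) + a(-2, -5)/(-2)) + 36)² = ((12/(-24) - 5*(1 - 2)/(-2)) + 36)² = ((12*(-1/24) - 5*(-1)*(-½)) + 36)² = ((-½ + 5*(-½)) + 36)² = ((-½ - 5/2) + 36)² = (-3 + 36)² = 33² = 1089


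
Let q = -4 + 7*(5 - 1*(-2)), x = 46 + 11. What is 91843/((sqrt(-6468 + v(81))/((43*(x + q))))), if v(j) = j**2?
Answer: 134274466*sqrt(93)/31 ≈ 4.1771e+7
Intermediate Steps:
x = 57
q = 45 (q = -4 + 7*(5 + 2) = -4 + 7*7 = -4 + 49 = 45)
91843/((sqrt(-6468 + v(81))/((43*(x + q))))) = 91843/((sqrt(-6468 + 81**2)/((43*(57 + 45))))) = 91843/((sqrt(-6468 + 6561)/((43*102)))) = 91843/((sqrt(93)/4386)) = 91843*(1462*sqrt(93)/31) = 134274466*sqrt(93)/31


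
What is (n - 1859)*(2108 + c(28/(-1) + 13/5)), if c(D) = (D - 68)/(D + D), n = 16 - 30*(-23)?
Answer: -617891547/254 ≈ -2.4326e+6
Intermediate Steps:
n = 706 (n = 16 + 690 = 706)
c(D) = (-68 + D)/(2*D) (c(D) = (-68 + D)/((2*D)) = (-68 + D)*(1/(2*D)) = (-68 + D)/(2*D))
(n - 1859)*(2108 + c(28/(-1) + 13/5)) = (706 - 1859)*(2108 + (-68 + (28/(-1) + 13/5))/(2*(28/(-1) + 13/5))) = -1153*(2108 + (-68 + (28*(-1) + 13*(⅕)))/(2*(28*(-1) + 13*(⅕)))) = -1153*(2108 + (-68 + (-28 + 13/5))/(2*(-28 + 13/5))) = -1153*(2108 + (-68 - 127/5)/(2*(-127/5))) = -1153*(2108 + (½)*(-5/127)*(-467/5)) = -1153*(2108 + 467/254) = -1153*535899/254 = -617891547/254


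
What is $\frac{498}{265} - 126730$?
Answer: $- \frac{33582952}{265} \approx -1.2673 \cdot 10^{5}$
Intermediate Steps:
$\frac{498}{265} - 126730 = - \frac{33582952}{265}$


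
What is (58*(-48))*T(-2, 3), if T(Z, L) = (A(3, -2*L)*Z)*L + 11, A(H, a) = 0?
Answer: -30624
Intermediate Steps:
T(Z, L) = 11 (T(Z, L) = (0*Z)*L + 11 = 0*L + 11 = 0 + 11 = 11)
(58*(-48))*T(-2, 3) = (58*(-48))*11 = -2784*11 = -30624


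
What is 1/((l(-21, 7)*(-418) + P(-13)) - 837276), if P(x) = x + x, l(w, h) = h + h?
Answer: -1/843154 ≈ -1.1860e-6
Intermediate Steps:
l(w, h) = 2*h
P(x) = 2*x
1/((l(-21, 7)*(-418) + P(-13)) - 837276) = 1/(((2*7)*(-418) + 2*(-13)) - 837276) = 1/((14*(-418) - 26) - 837276) = 1/((-5852 - 26) - 837276) = 1/(-5878 - 837276) = 1/(-843154) = -1/843154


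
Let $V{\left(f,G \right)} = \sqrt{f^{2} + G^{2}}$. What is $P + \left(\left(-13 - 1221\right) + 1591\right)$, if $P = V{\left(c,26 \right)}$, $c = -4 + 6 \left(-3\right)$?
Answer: $357 + 2 \sqrt{290} \approx 391.06$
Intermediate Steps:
$c = -22$ ($c = -4 - 18 = -22$)
$V{\left(f,G \right)} = \sqrt{G^{2} + f^{2}}$
$P = 2 \sqrt{290}$ ($P = \sqrt{26^{2} + \left(-22\right)^{2}} = \sqrt{676 + 484} = \sqrt{1160} = 2 \sqrt{290} \approx 34.059$)
$P + \left(\left(-13 - 1221\right) + 1591\right) = 2 \sqrt{290} + \left(\left(-13 - 1221\right) + 1591\right) = 2 \sqrt{290} + \left(-1234 + 1591\right) = 2 \sqrt{290} + 357 = 357 + 2 \sqrt{290}$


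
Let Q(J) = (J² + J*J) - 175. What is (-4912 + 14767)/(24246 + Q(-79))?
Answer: 9855/36553 ≈ 0.26961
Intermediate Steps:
Q(J) = -175 + 2*J² (Q(J) = (J² + J²) - 175 = 2*J² - 175 = -175 + 2*J²)
(-4912 + 14767)/(24246 + Q(-79)) = (-4912 + 14767)/(24246 + (-175 + 2*(-79)²)) = 9855/(24246 + (-175 + 2*6241)) = 9855/(24246 + (-175 + 12482)) = 9855/(24246 + 12307) = 9855/36553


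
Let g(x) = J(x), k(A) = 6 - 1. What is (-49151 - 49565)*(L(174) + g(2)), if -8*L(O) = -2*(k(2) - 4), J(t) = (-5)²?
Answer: -2492579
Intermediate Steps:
k(A) = 5
J(t) = 25
g(x) = 25
L(O) = ¼ (L(O) = -(-1)*(5 - 4)/4 = -(-1)/4 = -⅛*(-2) = ¼)
(-49151 - 49565)*(L(174) + g(2)) = (-49151 - 49565)*(¼ + 25) = -98716*101/4 = -2492579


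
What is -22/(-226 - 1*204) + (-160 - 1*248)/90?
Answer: -2891/645 ≈ -4.4822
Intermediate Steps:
-22/(-226 - 1*204) + (-160 - 1*248)/90 = -22/(-226 - 204) + (-160 - 248)*(1/90) = -22/(-430) - 408*1/90 = -22*(-1/430) - 68/15 = 11/215 - 68/15 = -2891/645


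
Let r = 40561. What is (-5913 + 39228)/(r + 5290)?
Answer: 33315/45851 ≈ 0.72659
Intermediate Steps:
(-5913 + 39228)/(r + 5290) = (-5913 + 39228)/(40561 + 5290) = 33315/45851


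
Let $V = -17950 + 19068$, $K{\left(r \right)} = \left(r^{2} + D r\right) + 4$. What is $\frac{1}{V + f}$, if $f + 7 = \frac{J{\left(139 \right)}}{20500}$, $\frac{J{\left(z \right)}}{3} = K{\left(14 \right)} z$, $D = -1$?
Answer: $\frac{10250}{11426531} \approx 0.00089704$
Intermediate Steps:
$K{\left(r \right)} = 4 + r^{2} - r$ ($K{\left(r \right)} = \left(r^{2} - r\right) + 4 = 4 + r^{2} - r$)
$V = 1118$
$J{\left(z \right)} = 558 z$ ($J{\left(z \right)} = 3 \left(4 + 14^{2} - 14\right) z = 3 \left(4 + 196 - 14\right) z = 3 \cdot 186 z = 558 z$)
$f = - \frac{32969}{10250}$ ($f = -7 + \frac{558 \cdot 139}{20500} = -7 + 77562 \cdot \frac{1}{20500} = -7 + \frac{38781}{10250} = - \frac{32969}{10250} \approx -3.2165$)
$\frac{1}{V + f} = \frac{1}{1118 - \frac{32969}{10250}} = \frac{1}{\frac{11426531}{10250}} = \frac{10250}{11426531}$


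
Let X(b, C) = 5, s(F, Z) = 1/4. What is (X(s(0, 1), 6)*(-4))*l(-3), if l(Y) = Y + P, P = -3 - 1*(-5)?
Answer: 20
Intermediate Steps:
P = 2 (P = -3 + 5 = 2)
s(F, Z) = ¼ (s(F, Z) = 1*(¼) = ¼)
l(Y) = 2 + Y (l(Y) = Y + 2 = 2 + Y)
(X(s(0, 1), 6)*(-4))*l(-3) = (5*(-4))*(2 - 3) = -20*(-1) = 20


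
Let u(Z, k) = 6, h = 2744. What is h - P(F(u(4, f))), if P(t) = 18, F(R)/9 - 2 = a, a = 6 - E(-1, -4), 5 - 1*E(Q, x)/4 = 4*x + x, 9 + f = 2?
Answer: 2726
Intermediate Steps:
f = -7 (f = -9 + 2 = -7)
E(Q, x) = 20 - 20*x (E(Q, x) = 20 - 4*(4*x + x) = 20 - 20*x)
a = -94 (a = 6 - (20 - 20*(-4)) = 6 - (20 + 80) = 6 - 1*100 = 6 - 100 = -94)
F(R) = -828 (F(R) = 18 + 9*(-94) = 18 - 846 = -828)
h - P(F(u(4, f))) = 2744 - 1*18 = 2744 - 18 = 2726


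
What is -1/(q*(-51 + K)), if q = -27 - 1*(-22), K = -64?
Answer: -1/575 ≈ -0.0017391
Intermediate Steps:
q = -5 (q = -27 + 22 = -5)
-1/(q*(-51 + K)) = -1/((-5*(-51 - 64))) = -1/((-5*(-115))) = -1/575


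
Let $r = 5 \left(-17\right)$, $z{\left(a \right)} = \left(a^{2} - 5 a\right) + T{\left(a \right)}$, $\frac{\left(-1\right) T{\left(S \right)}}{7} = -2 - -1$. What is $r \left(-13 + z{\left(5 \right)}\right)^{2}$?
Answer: $-3060$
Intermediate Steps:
$T{\left(S \right)} = 7$ ($T{\left(S \right)} = - 7 \left(-2 - -1\right) = - 7 \left(-2 + 1\right) = \left(-7\right) \left(-1\right) = 7$)
$z{\left(a \right)} = 7 + a^{2} - 5 a$ ($z{\left(a \right)} = \left(a^{2} - 5 a\right) + 7 = 7 + a^{2} - 5 a$)
$r = -85$
$r \left(-13 + z{\left(5 \right)}\right)^{2} = - 85 \left(-13 + \left(7 + 5^{2} - 25\right)\right)^{2} = - 85 \left(-13 + \left(7 + 25 - 25\right)\right)^{2} = - 85 \left(-13 + 7\right)^{2} = - 85 \left(-6\right)^{2} = \left(-85\right) 36 = -3060$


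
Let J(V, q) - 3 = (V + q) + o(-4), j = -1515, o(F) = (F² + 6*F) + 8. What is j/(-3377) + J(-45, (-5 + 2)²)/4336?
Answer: 6457599/14642672 ≈ 0.44101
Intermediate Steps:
o(F) = 8 + F² + 6*F
J(V, q) = 3 + V + q (J(V, q) = 3 + ((V + q) + (8 + (-4)² + 6*(-4))) = 3 + ((V + q) + (8 + 16 - 24)) = 3 + ((V + q) + 0) = 3 + (V + q) = 3 + V + q)
j/(-3377) + J(-45, (-5 + 2)²)/4336 = -1515/(-3377) + (3 - 45 + (-5 + 2)²)/4336 = -1515*(-1/3377) + (3 - 45 + (-3)²)*(1/4336) = 1515/3377 + (3 - 45 + 9)*(1/4336) = 1515/3377 - 33*1/4336 = 1515/3377 - 33/4336 = 6457599/14642672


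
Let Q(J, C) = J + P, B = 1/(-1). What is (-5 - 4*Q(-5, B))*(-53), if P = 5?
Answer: 265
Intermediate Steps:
B = -1
Q(J, C) = 5 + J (Q(J, C) = J + 5 = 5 + J)
(-5 - 4*Q(-5, B))*(-53) = (-5 - 4*(5 - 5))*(-53) = (-5 - 4*0)*(-53) = (-5 + 0)*(-53) = -5*(-53) = 265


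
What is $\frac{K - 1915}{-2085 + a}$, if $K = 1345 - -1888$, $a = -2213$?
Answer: $- \frac{659}{2149} \approx -0.30665$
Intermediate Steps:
$K = 3233$ ($K = 1345 + 1888 = 3233$)
$\frac{K - 1915}{-2085 + a} = \frac{3233 - 1915}{-2085 - 2213} = \frac{1318}{-4298} = 1318 \left(- \frac{1}{4298}\right) = - \frac{659}{2149}$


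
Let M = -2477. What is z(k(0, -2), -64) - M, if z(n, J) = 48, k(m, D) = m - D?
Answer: 2525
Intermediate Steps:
z(k(0, -2), -64) - M = 48 - 1*(-2477) = 48 + 2477 = 2525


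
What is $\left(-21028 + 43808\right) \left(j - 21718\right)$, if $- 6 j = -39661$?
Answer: $- \frac{1032469330}{3} \approx -3.4416 \cdot 10^{8}$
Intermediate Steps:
$j = \frac{39661}{6}$ ($j = \left(- \frac{1}{6}\right) \left(-39661\right) = \frac{39661}{6} \approx 6610.2$)
$\left(-21028 + 43808\right) \left(j - 21718\right) = \left(-21028 + 43808\right) \left(\frac{39661}{6} - 21718\right) = 22780 \left(\frac{39661}{6} + \left(-23122 + 1404\right)\right) = 22780 \left(\frac{39661}{6} - 21718\right) = 22780 \left(- \frac{90647}{6}\right) = - \frac{1032469330}{3}$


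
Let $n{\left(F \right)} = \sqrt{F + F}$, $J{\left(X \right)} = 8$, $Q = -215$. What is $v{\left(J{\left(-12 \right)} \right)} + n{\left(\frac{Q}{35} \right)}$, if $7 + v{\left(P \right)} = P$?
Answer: $1 + \frac{i \sqrt{602}}{7} \approx 1.0 + 3.5051 i$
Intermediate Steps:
$v{\left(P \right)} = -7 + P$
$n{\left(F \right)} = \sqrt{2} \sqrt{F}$ ($n{\left(F \right)} = \sqrt{2 F} = \sqrt{2} \sqrt{F}$)
$v{\left(J{\left(-12 \right)} \right)} + n{\left(\frac{Q}{35} \right)} = \left(-7 + 8\right) + \sqrt{2} \sqrt{- \frac{215}{35}} = 1 + \sqrt{2} \sqrt{\left(-215\right) \frac{1}{35}} = 1 + \sqrt{2} \sqrt{- \frac{43}{7}} = 1 + \sqrt{2} \frac{i \sqrt{301}}{7} = 1 + \frac{i \sqrt{602}}{7}$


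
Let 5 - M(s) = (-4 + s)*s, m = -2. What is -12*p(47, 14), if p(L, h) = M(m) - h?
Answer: 252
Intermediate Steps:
M(s) = 5 - s*(-4 + s) (M(s) = 5 - (-4 + s)*s = 5 - s*(-4 + s))
p(L, h) = -7 - h (p(L, h) = (5 - 1*(-2)² + 4*(-2)) - h = (5 - 1*4 - 8) - h = (5 - 4 - 8) - h = -7 - h)
-12*p(47, 14) = -12*(-7 - 1*14) = -12*(-7 - 14) = -12*(-21) = 252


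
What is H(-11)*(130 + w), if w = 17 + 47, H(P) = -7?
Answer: -1358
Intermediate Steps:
w = 64
H(-11)*(130 + w) = -7*(130 + 64) = -7*194 = -1358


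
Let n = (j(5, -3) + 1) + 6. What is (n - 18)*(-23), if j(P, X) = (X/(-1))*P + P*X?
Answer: 253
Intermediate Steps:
j(P, X) = 0 (j(P, X) = (X*(-1))*P + P*X = (-X)*P + P*X = -P*X + P*X = 0)
n = 7 (n = (0 + 1) + 6 = 1 + 6 = 7)
(n - 18)*(-23) = (7 - 18)*(-23) = -11*(-23) = 253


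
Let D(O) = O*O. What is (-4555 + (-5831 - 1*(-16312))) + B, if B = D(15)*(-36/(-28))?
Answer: 43507/7 ≈ 6215.3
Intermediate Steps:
D(O) = O²
B = 2025/7 (B = 15²*(-36/(-28)) = 225*(-36*(-1/28)) = 225*(9/7) = 2025/7 ≈ 289.29)
(-4555 + (-5831 - 1*(-16312))) + B = (-4555 + (-5831 - 1*(-16312))) + 2025/7 = (-4555 + (-5831 + 16312)) + 2025/7 = (-4555 + 10481) + 2025/7 = 5926 + 2025/7 = 43507/7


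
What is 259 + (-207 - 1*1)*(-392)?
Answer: 81795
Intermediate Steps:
259 + (-207 - 1*1)*(-392) = 259 + (-207 - 1)*(-392) = 259 - 208*(-392) = 259 + 81536 = 81795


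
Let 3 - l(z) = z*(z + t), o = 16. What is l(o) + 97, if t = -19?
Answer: 148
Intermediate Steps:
l(z) = 3 - z*(-19 + z) (l(z) = 3 - z*(z - 19) = 3 - z*(-19 + z))
l(o) + 97 = (3 - 1*16² + 19*16) + 97 = (3 - 1*256 + 304) + 97 = (3 - 256 + 304) + 97 = 51 + 97 = 148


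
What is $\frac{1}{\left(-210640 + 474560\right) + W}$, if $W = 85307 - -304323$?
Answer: $\frac{1}{653550} \approx 1.5301 \cdot 10^{-6}$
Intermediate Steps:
$W = 389630$ ($W = 85307 + 304323 = 389630$)
$\frac{1}{\left(-210640 + 474560\right) + W} = \frac{1}{\left(-210640 + 474560\right) + 389630} = \frac{1}{263920 + 389630} = \frac{1}{653550}$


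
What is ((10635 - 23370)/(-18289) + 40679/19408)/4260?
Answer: 991139111/1512099405120 ≈ 0.00065547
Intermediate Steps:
((10635 - 23370)/(-18289) + 40679/19408)/4260 = (-12735*(-1/18289) + 40679*(1/19408))*(1/4260) = (12735/18289 + 40679/19408)*(1/4260) = (991139111/354952912)*(1/4260) = 991139111/1512099405120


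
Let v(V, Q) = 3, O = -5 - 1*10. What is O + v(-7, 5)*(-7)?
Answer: -36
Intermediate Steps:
O = -15 (O = -5 - 10 = -15)
O + v(-7, 5)*(-7) = -15 + 3*(-7) = -15 - 21 = -36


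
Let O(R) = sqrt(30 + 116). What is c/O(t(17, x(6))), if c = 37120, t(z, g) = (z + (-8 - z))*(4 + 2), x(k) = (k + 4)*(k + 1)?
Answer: 18560*sqrt(146)/73 ≈ 3072.1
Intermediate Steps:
x(k) = (1 + k)*(4 + k) (x(k) = (4 + k)*(1 + k) = (1 + k)*(4 + k))
t(z, g) = -48 (t(z, g) = -8*6 = -48)
O(R) = sqrt(146)
c/O(t(17, x(6))) = 37120/(sqrt(146)) = 37120*(sqrt(146)/146) = 18560*sqrt(146)/73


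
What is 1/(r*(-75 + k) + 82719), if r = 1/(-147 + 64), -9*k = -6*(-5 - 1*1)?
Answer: 83/6865756 ≈ 1.2089e-5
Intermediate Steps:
k = -4 (k = -(-2)*(-5 - 1*1)/3 = -(-2)*(-5 - 1)/3 = -(-2)*(-6)/3 = -⅑*36 = -4)
r = -1/83 (r = 1/(-83) = -1/83 ≈ -0.012048)
1/(r*(-75 + k) + 82719) = 1/(-(-75 - 4)/83 + 82719) = 1/(-1/83*(-79) + 82719) = 1/(79/83 + 82719) = 1/(6865756/83) = 83/6865756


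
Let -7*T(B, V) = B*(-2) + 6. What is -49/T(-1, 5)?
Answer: 343/8 ≈ 42.875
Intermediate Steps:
T(B, V) = -6/7 + 2*B/7 (T(B, V) = -(B*(-2) + 6)/7 = -(-2*B + 6)/7 = -(6 - 2*B)/7 = -6/7 + 2*B/7)
-49/T(-1, 5) = -49/(-6/7 + (2/7)*(-1)) = -49/(-6/7 - 2/7) = -49/(-8/7) = -7/8*(-49) = 343/8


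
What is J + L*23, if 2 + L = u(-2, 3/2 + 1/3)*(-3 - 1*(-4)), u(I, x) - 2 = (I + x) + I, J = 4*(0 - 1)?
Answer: -323/6 ≈ -53.833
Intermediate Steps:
J = -4 (J = 4*(-1) = -4)
u(I, x) = 2 + x + 2*I (u(I, x) = 2 + ((I + x) + I) = 2 + (x + 2*I) = 2 + x + 2*I)
L = -13/6 (L = -2 + (2 + (3/2 + 1/3) + 2*(-2))*(-3 - 1*(-4)) = -2 + (2 + (3*(1/2) + 1*(1/3)) - 4)*(-3 + 4) = -2 + (2 + (3/2 + 1/3) - 4)*1 = -2 + (2 + 11/6 - 4)*1 = -2 - 1/6*1 = -2 - 1/6 = -13/6 ≈ -2.1667)
J + L*23 = -4 - 13/6*23 = -4 - 299/6 = -323/6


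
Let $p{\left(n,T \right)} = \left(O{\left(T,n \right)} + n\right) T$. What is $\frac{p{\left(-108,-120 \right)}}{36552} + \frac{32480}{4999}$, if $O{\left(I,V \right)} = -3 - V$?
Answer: $\frac{49542025}{7613477} \approx 6.5071$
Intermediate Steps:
$p{\left(n,T \right)} = - 3 T$ ($p{\left(n,T \right)} = \left(\left(-3 - n\right) + n\right) T = - 3 T$)
$\frac{p{\left(-108,-120 \right)}}{36552} + \frac{32480}{4999} = \frac{\left(-3\right) \left(-120\right)}{36552} + \frac{32480}{4999} = 360 \cdot \frac{1}{36552} + 32480 \cdot \frac{1}{4999} = \frac{15}{1523} + \frac{32480}{4999} = \frac{49542025}{7613477}$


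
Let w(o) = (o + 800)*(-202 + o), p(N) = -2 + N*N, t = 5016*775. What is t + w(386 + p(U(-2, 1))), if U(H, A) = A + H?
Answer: 4104255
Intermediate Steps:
t = 3887400
p(N) = -2 + N**2
w(o) = (-202 + o)*(800 + o) (w(o) = (800 + o)*(-202 + o) = (-202 + o)*(800 + o))
t + w(386 + p(U(-2, 1))) = 3887400 + (-161600 + (386 + (-2 + (1 - 2)**2))**2 + 598*(386 + (-2 + (1 - 2)**2))) = 3887400 + (-161600 + (386 + (-2 + (-1)**2))**2 + 598*(386 + (-2 + (-1)**2))) = 3887400 + (-161600 + (386 + (-2 + 1))**2 + 598*(386 + (-2 + 1))) = 3887400 + (-161600 + (386 - 1)**2 + 598*(386 - 1)) = 3887400 + (-161600 + 385**2 + 598*385) = 3887400 + (-161600 + 148225 + 230230) = 3887400 + 216855 = 4104255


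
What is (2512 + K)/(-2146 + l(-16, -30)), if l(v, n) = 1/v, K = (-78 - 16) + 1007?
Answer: -54800/34337 ≈ -1.5959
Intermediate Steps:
K = 913 (K = -94 + 1007 = 913)
(2512 + K)/(-2146 + l(-16, -30)) = (2512 + 913)/(-2146 + 1/(-16)) = 3425/(-2146 - 1/16) = 3425/(-34337/16) = 3425*(-16/34337) = -54800/34337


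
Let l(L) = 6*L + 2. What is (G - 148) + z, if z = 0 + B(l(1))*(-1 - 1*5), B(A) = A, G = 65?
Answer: -131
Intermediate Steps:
l(L) = 2 + 6*L
z = -48 (z = 0 + (2 + 6*1)*(-1 - 1*5) = 0 + (2 + 6)*(-1 - 5) = 0 + 8*(-6) = 0 - 48 = -48)
(G - 148) + z = (65 - 148) - 48 = -83 - 48 = -131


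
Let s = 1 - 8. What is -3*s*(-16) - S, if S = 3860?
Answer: -4196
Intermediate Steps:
s = -7
-3*s*(-16) - S = -3*(-7)*(-16) - 1*3860 = 21*(-16) - 3860 = -336 - 3860 = -4196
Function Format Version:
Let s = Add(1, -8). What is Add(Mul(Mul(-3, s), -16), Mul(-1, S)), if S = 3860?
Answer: -4196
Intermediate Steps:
s = -7
Add(Mul(Mul(-3, s), -16), Mul(-1, S)) = Add(Mul(Mul(-3, -7), -16), Mul(-1, 3860)) = Add(Mul(21, -16), -3860) = Add(-336, -3860) = -4196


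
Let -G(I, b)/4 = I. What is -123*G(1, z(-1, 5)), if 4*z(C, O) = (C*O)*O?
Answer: 492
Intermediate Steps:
z(C, O) = C*O**2/4 (z(C, O) = ((C*O)*O)/4 = (C*O**2)/4 = C*O**2/4)
G(I, b) = -4*I
-123*G(1, z(-1, 5)) = -(-492) = -123*(-4) = 492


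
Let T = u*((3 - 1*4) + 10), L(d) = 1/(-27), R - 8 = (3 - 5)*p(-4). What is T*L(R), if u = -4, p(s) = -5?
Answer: 4/3 ≈ 1.3333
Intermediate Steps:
R = 18 (R = 8 + (3 - 5)*(-5) = 8 - 2*(-5) = 8 + 10 = 18)
L(d) = -1/27 (L(d) = 1*(-1/27) = -1/27)
T = -36 (T = -4*((3 - 1*4) + 10) = -4*((3 - 4) + 10) = -4*(-1 + 10) = -4*9 = -36)
T*L(R) = -36*(-1/27) = 4/3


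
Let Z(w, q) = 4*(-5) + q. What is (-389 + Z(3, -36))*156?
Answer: -69420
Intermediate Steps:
Z(w, q) = -20 + q
(-389 + Z(3, -36))*156 = (-389 + (-20 - 36))*156 = (-389 - 56)*156 = -445*156 = -69420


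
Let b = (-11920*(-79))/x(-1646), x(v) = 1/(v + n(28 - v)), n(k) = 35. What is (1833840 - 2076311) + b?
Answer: -1517288951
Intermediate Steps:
x(v) = 1/(35 + v) (x(v) = 1/(v + 35) = 1/(35 + v))
b = -1517046480 (b = (-11920*(-79))/(1/(35 - 1646)) = 941680/(1/(-1611)) = 941680/(-1/1611) = 941680*(-1611) = -1517046480)
(1833840 - 2076311) + b = (1833840 - 2076311) - 1517046480 = -242471 - 1517046480 = -1517288951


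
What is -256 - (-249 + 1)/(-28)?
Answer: -1854/7 ≈ -264.86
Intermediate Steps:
-256 - (-249 + 1)/(-28) = -256 - (-248)*(-1)/28 = -256 - 1*62/7 = -256 - 62/7 = -1854/7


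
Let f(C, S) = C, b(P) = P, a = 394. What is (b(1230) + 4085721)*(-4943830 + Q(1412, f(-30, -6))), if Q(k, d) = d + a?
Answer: -20203703312166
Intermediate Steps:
Q(k, d) = 394 + d (Q(k, d) = d + 394 = 394 + d)
(b(1230) + 4085721)*(-4943830 + Q(1412, f(-30, -6))) = (1230 + 4085721)*(-4943830 + (394 - 30)) = 4086951*(-4943830 + 364) = 4086951*(-4943466) = -20203703312166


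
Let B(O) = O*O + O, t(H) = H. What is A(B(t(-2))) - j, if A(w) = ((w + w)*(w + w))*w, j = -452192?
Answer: 452224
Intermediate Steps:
B(O) = O + O² (B(O) = O² + O = O + O²)
A(w) = 4*w³ (A(w) = ((2*w)*(2*w))*w = (4*w²)*w = 4*w³)
A(B(t(-2))) - j = 4*(-2*(1 - 2))³ - 1*(-452192) = 4*(-2*(-1))³ + 452192 = 4*2³ + 452192 = 4*8 + 452192 = 32 + 452192 = 452224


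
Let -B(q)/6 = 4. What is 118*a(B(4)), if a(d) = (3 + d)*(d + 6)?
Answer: 44604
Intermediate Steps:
B(q) = -24 (B(q) = -6*4 = -24)
a(d) = (3 + d)*(6 + d)
118*a(B(4)) = 118*(18 + (-24)² + 9*(-24)) = 118*(18 + 576 - 216) = 118*378 = 44604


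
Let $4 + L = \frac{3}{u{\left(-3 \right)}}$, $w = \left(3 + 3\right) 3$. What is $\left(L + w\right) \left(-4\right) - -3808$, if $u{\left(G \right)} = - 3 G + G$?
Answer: $3750$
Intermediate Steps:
$u{\left(G \right)} = - 2 G$
$w = 18$ ($w = 6 \cdot 3 = 18$)
$L = - \frac{7}{2}$ ($L = -4 + \frac{3}{\left(-2\right) \left(-3\right)} = -4 + \frac{3}{6} = -4 + 3 \cdot \frac{1}{6} = -4 + \frac{1}{2} = - \frac{7}{2} \approx -3.5$)
$\left(L + w\right) \left(-4\right) - -3808 = \left(- \frac{7}{2} + 18\right) \left(-4\right) - -3808 = \frac{29}{2} \left(-4\right) + 3808 = -58 + 3808 = 3750$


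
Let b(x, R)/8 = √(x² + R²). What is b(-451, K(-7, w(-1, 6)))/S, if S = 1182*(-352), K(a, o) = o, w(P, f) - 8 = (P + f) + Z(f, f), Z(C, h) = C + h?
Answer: -√204026/52008 ≈ -0.0086851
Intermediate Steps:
w(P, f) = 8 + P + 3*f (w(P, f) = 8 + ((P + f) + (f + f)) = 8 + ((P + f) + 2*f) = 8 + (P + 3*f) = 8 + P + 3*f)
S = -416064
b(x, R) = 8*√(R² + x²) (b(x, R) = 8*√(x² + R²) = 8*√(R² + x²))
b(-451, K(-7, w(-1, 6)))/S = (8*√((8 - 1 + 3*6)² + (-451)²))/(-416064) = (8*√((8 - 1 + 18)² + 203401))*(-1/416064) = (8*√(25² + 203401))*(-1/416064) = (8*√(625 + 203401))*(-1/416064) = (8*√204026)*(-1/416064) = -√204026/52008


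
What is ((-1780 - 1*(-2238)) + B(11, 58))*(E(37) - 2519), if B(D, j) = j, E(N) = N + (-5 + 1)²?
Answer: -1272456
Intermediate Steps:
E(N) = 16 + N (E(N) = N + (-4)² = N + 16 = 16 + N)
((-1780 - 1*(-2238)) + B(11, 58))*(E(37) - 2519) = ((-1780 - 1*(-2238)) + 58)*((16 + 37) - 2519) = ((-1780 + 2238) + 58)*(53 - 2519) = (458 + 58)*(-2466) = 516*(-2466) = -1272456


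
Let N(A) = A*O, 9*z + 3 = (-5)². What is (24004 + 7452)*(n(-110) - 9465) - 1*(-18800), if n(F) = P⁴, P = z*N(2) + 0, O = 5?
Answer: 71734277353360/6561 ≈ 1.0933e+10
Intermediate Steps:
z = 22/9 (z = -⅓ + (⅑)*(-5)² = -⅓ + (⅑)*25 = -⅓ + 25/9 = 22/9 ≈ 2.4444)
N(A) = 5*A (N(A) = A*5 = 5*A)
P = 220/9 (P = 22*(5*2)/9 + 0 = (22/9)*10 + 0 = 220/9 + 0 = 220/9 ≈ 24.444)
n(F) = 2342560000/6561 (n(F) = (220/9)⁴ = 2342560000/6561)
(24004 + 7452)*(n(-110) - 9465) - 1*(-18800) = (24004 + 7452)*(2342560000/6561 - 9465) - 1*(-18800) = 31456*(2280460135/6561) + 18800 = 71734154006560/6561 + 18800 = 71734277353360/6561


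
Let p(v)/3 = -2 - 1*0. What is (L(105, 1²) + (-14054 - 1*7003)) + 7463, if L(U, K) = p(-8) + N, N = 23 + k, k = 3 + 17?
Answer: -13557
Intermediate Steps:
k = 20
N = 43 (N = 23 + 20 = 43)
p(v) = -6 (p(v) = 3*(-2 - 1*0) = 3*(-2 + 0) = 3*(-2) = -6)
L(U, K) = 37 (L(U, K) = -6 + 43 = 37)
(L(105, 1²) + (-14054 - 1*7003)) + 7463 = (37 + (-14054 - 1*7003)) + 7463 = (37 + (-14054 - 7003)) + 7463 = (37 - 21057) + 7463 = -21020 + 7463 = -13557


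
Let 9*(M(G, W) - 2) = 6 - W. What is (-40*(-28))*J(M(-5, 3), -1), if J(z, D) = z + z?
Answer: 15680/3 ≈ 5226.7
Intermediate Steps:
M(G, W) = 8/3 - W/9 (M(G, W) = 2 + (6 - W)/9 = 2 + (⅔ - W/9) = 8/3 - W/9)
J(z, D) = 2*z
(-40*(-28))*J(M(-5, 3), -1) = (-40*(-28))*(2*(8/3 - ⅑*3)) = 1120*(2*(8/3 - ⅓)) = 1120*(2*(7/3)) = 1120*(14/3) = 15680/3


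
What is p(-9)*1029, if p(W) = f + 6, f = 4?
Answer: 10290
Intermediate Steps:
p(W) = 10 (p(W) = 4 + 6 = 10)
p(-9)*1029 = 10*1029 = 10290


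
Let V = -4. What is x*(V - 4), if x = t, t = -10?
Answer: 80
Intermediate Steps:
x = -10
x*(V - 4) = -10*(-4 - 4) = -10*(-8) = 80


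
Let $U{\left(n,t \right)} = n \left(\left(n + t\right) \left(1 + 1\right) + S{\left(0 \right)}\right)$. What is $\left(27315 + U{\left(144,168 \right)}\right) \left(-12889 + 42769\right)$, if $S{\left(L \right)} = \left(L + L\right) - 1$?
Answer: $3496766760$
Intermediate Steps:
$S{\left(L \right)} = -1 + 2 L$ ($S{\left(L \right)} = 2 L - 1 = -1 + 2 L$)
$U{\left(n,t \right)} = n \left(-1 + 2 n + 2 t\right)$ ($U{\left(n,t \right)} = n \left(\left(n + t\right) \left(1 + 1\right) + \left(-1 + 2 \cdot 0\right)\right) = n \left(\left(n + t\right) 2 + \left(-1 + 0\right)\right) = n \left(\left(2 n + 2 t\right) - 1\right) = n \left(-1 + 2 n + 2 t\right)$)
$\left(27315 + U{\left(144,168 \right)}\right) \left(-12889 + 42769\right) = \left(27315 + 144 \left(-1 + 2 \cdot 144 + 2 \cdot 168\right)\right) \left(-12889 + 42769\right) = \left(27315 + 144 \left(-1 + 288 + 336\right)\right) 29880 = \left(27315 + 144 \cdot 623\right) 29880 = \left(27315 + 89712\right) 29880 = 117027 \cdot 29880 = 3496766760$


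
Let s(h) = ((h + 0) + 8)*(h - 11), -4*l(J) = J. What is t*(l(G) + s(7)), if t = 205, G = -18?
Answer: -22755/2 ≈ -11378.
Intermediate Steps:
l(J) = -J/4
s(h) = (-11 + h)*(8 + h) (s(h) = (h + 8)*(-11 + h) = (8 + h)*(-11 + h) = (-11 + h)*(8 + h))
t*(l(G) + s(7)) = 205*(-¼*(-18) + (-88 + 7² - 3*7)) = 205*(9/2 + (-88 + 49 - 21)) = 205*(9/2 - 60) = 205*(-111/2) = -22755/2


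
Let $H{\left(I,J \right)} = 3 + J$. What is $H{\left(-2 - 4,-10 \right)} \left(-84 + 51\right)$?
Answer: $231$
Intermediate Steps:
$H{\left(-2 - 4,-10 \right)} \left(-84 + 51\right) = \left(3 - 10\right) \left(-84 + 51\right) = \left(-7\right) \left(-33\right) = 231$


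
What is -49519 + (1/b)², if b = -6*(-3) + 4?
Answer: -23967195/484 ≈ -49519.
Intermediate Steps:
b = 22 (b = 18 + 4 = 22)
-49519 + (1/b)² = -49519 + (1/22)² = -49519 + 1/484 = -23967195/484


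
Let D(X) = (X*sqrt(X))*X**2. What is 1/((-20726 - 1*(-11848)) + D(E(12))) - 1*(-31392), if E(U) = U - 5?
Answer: 2448429735794/77995341 - 343*sqrt(7)/77995341 ≈ 31392.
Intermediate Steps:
E(U) = -5 + U
D(X) = X**(7/2) (D(X) = X**(3/2)*X**2 = X**(7/2))
1/((-20726 - 1*(-11848)) + D(E(12))) - 1*(-31392) = 1/((-20726 - 1*(-11848)) + (-5 + 12)**(7/2)) - 1*(-31392) = 1/((-20726 + 11848) + 7**(7/2)) + 31392 = 1/(-8878 + 343*sqrt(7)) + 31392 = 31392 + 1/(-8878 + 343*sqrt(7))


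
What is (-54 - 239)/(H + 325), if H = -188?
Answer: -293/137 ≈ -2.1387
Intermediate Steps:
(-54 - 239)/(H + 325) = (-54 - 239)/(-188 + 325) = -293/137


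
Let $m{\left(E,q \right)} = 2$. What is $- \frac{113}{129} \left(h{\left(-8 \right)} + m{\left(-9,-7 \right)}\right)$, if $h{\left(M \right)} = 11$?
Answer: $- \frac{1469}{129} \approx -11.388$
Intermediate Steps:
$- \frac{113}{129} \left(h{\left(-8 \right)} + m{\left(-9,-7 \right)}\right) = - \frac{113}{129} \left(11 + 2\right) = \left(-113\right) \frac{1}{129} \cdot 13 = \left(- \frac{113}{129}\right) 13 = - \frac{1469}{129}$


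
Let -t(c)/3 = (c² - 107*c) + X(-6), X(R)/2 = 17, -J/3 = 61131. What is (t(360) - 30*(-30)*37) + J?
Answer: -423435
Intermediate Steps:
J = -183393 (J = -3*61131 = -183393)
X(R) = 34 (X(R) = 2*17 = 34)
t(c) = -102 - 3*c² + 321*c (t(c) = -3*((c² - 107*c) + 34) = -3*(34 + c² - 107*c) = -102 - 3*c² + 321*c)
(t(360) - 30*(-30)*37) + J = ((-102 - 3*360² + 321*360) - 30*(-30)*37) - 183393 = ((-102 - 3*129600 + 115560) + 900*37) - 183393 = ((-102 - 388800 + 115560) + 33300) - 183393 = (-273342 + 33300) - 183393 = -240042 - 183393 = -423435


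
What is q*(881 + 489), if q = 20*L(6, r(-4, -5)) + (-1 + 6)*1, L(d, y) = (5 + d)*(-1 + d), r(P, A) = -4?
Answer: 1513850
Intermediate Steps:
L(d, y) = (-1 + d)*(5 + d)
q = 1105 (q = 20*(-5 + 6² + 4*6) + (-1 + 6)*1 = 20*(-5 + 36 + 24) + 5*1 = 20*55 + 5 = 1100 + 5 = 1105)
q*(881 + 489) = 1105*(881 + 489) = 1105*1370 = 1513850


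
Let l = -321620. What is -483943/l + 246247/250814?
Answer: 100288819871/40333399340 ≈ 2.4865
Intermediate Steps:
-483943/l + 246247/250814 = -483943/(-321620) + 246247/250814 = -483943*(-1/321620) + 246247*(1/250814) = 483943/321620 + 246247/250814 = 100288819871/40333399340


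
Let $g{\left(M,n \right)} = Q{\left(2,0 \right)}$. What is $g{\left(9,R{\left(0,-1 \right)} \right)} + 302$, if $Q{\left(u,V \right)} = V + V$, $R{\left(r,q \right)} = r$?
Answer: $302$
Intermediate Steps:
$Q{\left(u,V \right)} = 2 V$
$g{\left(M,n \right)} = 0$ ($g{\left(M,n \right)} = 2 \cdot 0 = 0$)
$g{\left(9,R{\left(0,-1 \right)} \right)} + 302 = 0 + 302 = 302$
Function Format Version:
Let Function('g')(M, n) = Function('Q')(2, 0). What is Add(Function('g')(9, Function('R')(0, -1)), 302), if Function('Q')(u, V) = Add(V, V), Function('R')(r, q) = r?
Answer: 302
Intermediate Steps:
Function('Q')(u, V) = Mul(2, V)
Function('g')(M, n) = 0 (Function('g')(M, n) = Mul(2, 0) = 0)
Add(Function('g')(9, Function('R')(0, -1)), 302) = Add(0, 302) = 302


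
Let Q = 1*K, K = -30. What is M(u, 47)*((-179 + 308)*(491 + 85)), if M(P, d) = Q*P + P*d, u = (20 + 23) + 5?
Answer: 60632064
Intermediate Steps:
Q = -30 (Q = 1*(-30) = -30)
u = 48 (u = 43 + 5 = 48)
M(P, d) = -30*P + P*d
M(u, 47)*((-179 + 308)*(491 + 85)) = (48*(-30 + 47))*((-179 + 308)*(491 + 85)) = (48*17)*(129*576) = 816*74304 = 60632064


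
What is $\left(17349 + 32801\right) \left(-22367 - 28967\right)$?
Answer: $-2574400100$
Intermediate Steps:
$\left(17349 + 32801\right) \left(-22367 - 28967\right) = 50150 \left(-51334\right) = -2574400100$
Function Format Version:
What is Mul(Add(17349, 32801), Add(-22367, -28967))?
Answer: -2574400100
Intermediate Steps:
Mul(Add(17349, 32801), Add(-22367, -28967)) = Mul(50150, -51334) = -2574400100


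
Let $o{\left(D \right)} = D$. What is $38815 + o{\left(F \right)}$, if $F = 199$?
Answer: $39014$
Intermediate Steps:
$38815 + o{\left(F \right)} = 38815 + 199 = 39014$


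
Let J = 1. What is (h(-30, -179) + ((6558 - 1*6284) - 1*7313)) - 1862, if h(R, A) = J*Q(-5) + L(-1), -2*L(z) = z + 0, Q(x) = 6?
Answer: -17789/2 ≈ -8894.5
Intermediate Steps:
L(z) = -z/2 (L(z) = -(z + 0)/2 = -z/2)
h(R, A) = 13/2 (h(R, A) = 1*6 - 1/2*(-1) = 6 + 1/2 = 13/2)
(h(-30, -179) + ((6558 - 1*6284) - 1*7313)) - 1862 = (13/2 + ((6558 - 1*6284) - 1*7313)) - 1862 = (13/2 + ((6558 - 6284) - 7313)) - 1862 = (13/2 + (274 - 7313)) - 1862 = (13/2 - 7039) - 1862 = -14065/2 - 1862 = -17789/2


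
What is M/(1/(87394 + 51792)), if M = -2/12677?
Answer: -278372/12677 ≈ -21.959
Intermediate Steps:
M = -2/12677 (M = (1/12677)*(-2) = -2/12677 ≈ -0.00015777)
M/(1/(87394 + 51792)) = -2/(12677*(1/(87394 + 51792))) = -2/(12677*(1/139186)) = -2/(12677*1/139186) = -2/12677*139186 = -278372/12677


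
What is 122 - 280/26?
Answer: 1446/13 ≈ 111.23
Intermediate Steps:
122 - 280/26 = 122 - 56*5/26 = 122 - 140/13 = 1446/13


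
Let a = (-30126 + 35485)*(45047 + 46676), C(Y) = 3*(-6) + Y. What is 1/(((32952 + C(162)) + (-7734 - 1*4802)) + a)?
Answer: 1/491564117 ≈ 2.0343e-9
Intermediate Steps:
C(Y) = -18 + Y
a = 491543557 (a = 5359*91723 = 491543557)
1/(((32952 + C(162)) + (-7734 - 1*4802)) + a) = 1/(((32952 + (-18 + 162)) + (-7734 - 1*4802)) + 491543557) = 1/(((32952 + 144) + (-7734 - 4802)) + 491543557) = 1/((33096 - 12536) + 491543557) = 1/(20560 + 491543557) = 1/491564117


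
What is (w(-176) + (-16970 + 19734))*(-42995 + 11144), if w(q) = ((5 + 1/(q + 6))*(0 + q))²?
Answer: -178424614934244/7225 ≈ -2.4695e+10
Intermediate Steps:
w(q) = q²*(5 + 1/(6 + q))² (w(q) = ((5 + 1/(6 + q))*q)² = (q*(5 + 1/(6 + q)))² = q²*(5 + 1/(6 + q))²)
(w(-176) + (-16970 + 19734))*(-42995 + 11144) = ((-176)²*(31 + 5*(-176))²/(6 - 176)² + (-16970 + 19734))*(-42995 + 11144) = (30976*(31 - 880)²/(-170)² + 2764)*(-31851) = (30976*(1/28900)*(-849)² + 2764)*(-31851) = (30976*(1/28900)*720801 + 2764)*(-31851) = (5581882944/7225 + 2764)*(-31851) = (5601852844/7225)*(-31851) = -178424614934244/7225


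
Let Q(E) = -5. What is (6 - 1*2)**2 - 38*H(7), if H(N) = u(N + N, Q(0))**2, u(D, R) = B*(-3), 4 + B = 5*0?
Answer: -5456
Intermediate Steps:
B = -4 (B = -4 + 5*0 = -4 + 0 = -4)
u(D, R) = 12 (u(D, R) = -4*(-3) = 12)
H(N) = 144 (H(N) = 12**2 = 144)
(6 - 1*2)**2 - 38*H(7) = (6 - 1*2)**2 - 38*144 = (6 - 2)**2 - 5472 = 4**2 - 5472 = 16 - 5472 = -5456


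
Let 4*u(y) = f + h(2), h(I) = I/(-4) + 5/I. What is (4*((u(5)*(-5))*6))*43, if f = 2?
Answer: -5160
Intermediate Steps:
h(I) = 5/I - I/4 (h(I) = I*(-¼) + 5/I = -I/4 + 5/I = 5/I - I/4)
u(y) = 1 (u(y) = (2 + (5/2 - ¼*2))/4 = (2 + (5*(½) - ½))/4 = (2 + (5/2 - ½))/4 = (2 + 2)/4 = (¼)*4 = 1)
(4*((u(5)*(-5))*6))*43 = (4*((1*(-5))*6))*43 = (4*(-5*6))*43 = (4*(-30))*43 = -120*43 = -5160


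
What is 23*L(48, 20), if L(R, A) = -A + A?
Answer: 0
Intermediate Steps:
L(R, A) = 0
23*L(48, 20) = 23*0 = 0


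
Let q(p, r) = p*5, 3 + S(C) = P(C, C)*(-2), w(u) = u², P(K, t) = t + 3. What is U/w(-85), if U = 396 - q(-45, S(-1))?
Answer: 621/7225 ≈ 0.085952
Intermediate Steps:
P(K, t) = 3 + t
S(C) = -9 - 2*C (S(C) = -3 + (3 + C)*(-2) = -3 + (-6 - 2*C) = -9 - 2*C)
q(p, r) = 5*p
U = 621 (U = 396 - 5*(-45) = 396 - 1*(-225) = 396 + 225 = 621)
U/w(-85) = 621/((-85)²) = 621/7225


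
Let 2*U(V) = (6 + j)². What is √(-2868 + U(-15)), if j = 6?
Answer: 2*I*√699 ≈ 52.877*I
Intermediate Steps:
U(V) = 72 (U(V) = (6 + 6)²/2 = (½)*12² = (½)*144 = 72)
√(-2868 + U(-15)) = √(-2868 + 72) = √(-2796) = 2*I*√699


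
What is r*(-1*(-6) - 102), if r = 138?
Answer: -13248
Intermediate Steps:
r*(-1*(-6) - 102) = 138*(-1*(-6) - 102) = 138*(6 - 102) = 138*(-96) = -13248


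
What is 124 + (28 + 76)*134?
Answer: 14060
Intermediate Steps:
124 + (28 + 76)*134 = 124 + 104*134 = 124 + 13936 = 14060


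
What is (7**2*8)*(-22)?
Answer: -8624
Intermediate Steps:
(7**2*8)*(-22) = (49*8)*(-22) = 392*(-22) = -8624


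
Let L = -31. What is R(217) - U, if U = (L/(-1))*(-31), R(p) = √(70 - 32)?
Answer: 961 + √38 ≈ 967.16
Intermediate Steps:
R(p) = √38
U = -961 (U = -31/(-1)*(-31) = -31*(-1)*(-31) = 31*(-31) = -961)
R(217) - U = √38 - 1*(-961) = √38 + 961 = 961 + √38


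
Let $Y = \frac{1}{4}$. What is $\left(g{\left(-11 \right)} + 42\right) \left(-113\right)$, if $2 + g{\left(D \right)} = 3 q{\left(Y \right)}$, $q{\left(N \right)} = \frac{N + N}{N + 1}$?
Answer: $- \frac{23278}{5} \approx -4655.6$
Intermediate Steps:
$Y = \frac{1}{4} \approx 0.25$
$q{\left(N \right)} = \frac{2 N}{1 + N}$
$g{\left(D \right)} = - \frac{4}{5}$ ($g{\left(D \right)} = -2 + 3 \cdot 2 \cdot \frac{1}{4} \frac{1}{1 + \frac{1}{4}} = -2 + 3 \cdot 2 \cdot \frac{1}{4} \frac{1}{\frac{5}{4}} = -2 + 3 \cdot 2 \cdot \frac{1}{4} \cdot \frac{4}{5} = -2 + 3 \cdot \frac{2}{5} = -2 + \frac{6}{5} = - \frac{4}{5}$)
$\left(g{\left(-11 \right)} + 42\right) \left(-113\right) = \left(- \frac{4}{5} + 42\right) \left(-113\right) = \frac{206}{5} \left(-113\right) = - \frac{23278}{5}$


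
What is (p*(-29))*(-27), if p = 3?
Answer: 2349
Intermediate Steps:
(p*(-29))*(-27) = (3*(-29))*(-27) = -87*(-27) = 2349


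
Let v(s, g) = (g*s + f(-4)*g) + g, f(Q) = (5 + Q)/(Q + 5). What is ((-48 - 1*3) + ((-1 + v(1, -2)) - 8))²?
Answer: 4356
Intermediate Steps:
f(Q) = 1 (f(Q) = (5 + Q)/(5 + Q) = 1)
v(s, g) = 2*g + g*s (v(s, g) = (g*s + 1*g) + g = (g*s + g) + g = (g + g*s) + g = 2*g + g*s)
((-48 - 1*3) + ((-1 + v(1, -2)) - 8))² = ((-48 - 1*3) + ((-1 - 2*(2 + 1)) - 8))² = ((-48 - 3) + ((-1 - 2*3) - 8))² = (-51 + ((-1 - 6) - 8))² = (-51 + (-7 - 8))² = (-51 - 15)² = (-66)² = 4356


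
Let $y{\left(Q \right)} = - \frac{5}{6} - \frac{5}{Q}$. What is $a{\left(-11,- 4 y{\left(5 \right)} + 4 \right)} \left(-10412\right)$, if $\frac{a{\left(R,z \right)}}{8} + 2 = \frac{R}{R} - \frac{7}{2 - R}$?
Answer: $\frac{1665920}{13} \approx 1.2815 \cdot 10^{5}$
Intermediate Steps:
$y{\left(Q \right)} = - \frac{5}{6} - \frac{5}{Q}$ ($y{\left(Q \right)} = \left(-5\right) \frac{1}{6} - \frac{5}{Q} = - \frac{5}{6} - \frac{5}{Q}$)
$a{\left(R,z \right)} = -8 - \frac{56}{2 - R}$ ($a{\left(R,z \right)} = -16 + 8 \left(\frac{R}{R} - \frac{7}{2 - R}\right) = -16 + 8 \left(1 - \frac{7}{2 - R}\right) = -16 + \left(8 - \frac{56}{2 - R}\right) = -8 - \frac{56}{2 - R}$)
$a{\left(-11,- 4 y{\left(5 \right)} + 4 \right)} \left(-10412\right) = \frac{8 \left(9 - -11\right)}{-2 - 11} \left(-10412\right) = \frac{8 \left(9 + 11\right)}{-13} \left(-10412\right) = 8 \left(- \frac{1}{13}\right) 20 \left(-10412\right) = \left(- \frac{160}{13}\right) \left(-10412\right) = \frac{1665920}{13}$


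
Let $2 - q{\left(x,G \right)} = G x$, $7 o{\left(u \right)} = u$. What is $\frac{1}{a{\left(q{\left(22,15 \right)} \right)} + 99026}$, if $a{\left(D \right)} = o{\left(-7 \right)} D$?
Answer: $\frac{1}{99354} \approx 1.0065 \cdot 10^{-5}$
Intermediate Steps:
$o{\left(u \right)} = \frac{u}{7}$
$q{\left(x,G \right)} = 2 - G x$
$a{\left(D \right)} = - D$ ($a{\left(D \right)} = \frac{1}{7} \left(-7\right) D = - D$)
$\frac{1}{a{\left(q{\left(22,15 \right)} \right)} + 99026} = \frac{1}{- (2 - 15 \cdot 22) + 99026} = \frac{1}{- (2 - 330) + 99026} = \frac{1}{\left(-1\right) \left(-328\right) + 99026} = \frac{1}{328 + 99026} = \frac{1}{99354}$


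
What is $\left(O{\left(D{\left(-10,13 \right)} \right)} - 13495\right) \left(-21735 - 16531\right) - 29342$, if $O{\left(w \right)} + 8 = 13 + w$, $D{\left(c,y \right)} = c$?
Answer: $516561658$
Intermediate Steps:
$O{\left(w \right)} = 5 + w$ ($O{\left(w \right)} = -8 + \left(13 + w\right) = 5 + w$)
$\left(O{\left(D{\left(-10,13 \right)} \right)} - 13495\right) \left(-21735 - 16531\right) - 29342 = \left(\left(5 - 10\right) - 13495\right) \left(-21735 - 16531\right) - 29342 = \left(-5 - 13495\right) \left(-38266\right) - 29342 = \left(-13500\right) \left(-38266\right) - 29342 = 516591000 - 29342 = 516561658$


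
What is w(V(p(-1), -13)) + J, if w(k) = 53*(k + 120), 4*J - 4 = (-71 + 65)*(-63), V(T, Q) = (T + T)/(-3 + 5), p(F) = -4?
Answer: 12487/2 ≈ 6243.5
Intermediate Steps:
V(T, Q) = T (V(T, Q) = (2*T)/2 = (2*T)*(½) = T)
J = 191/2 (J = 1 + ((-71 + 65)*(-63))/4 = 1 + (-6*(-63))/4 = 1 + (¼)*378 = 1 + 189/2 = 191/2 ≈ 95.500)
w(k) = 6360 + 53*k (w(k) = 53*(120 + k) = 6360 + 53*k)
w(V(p(-1), -13)) + J = (6360 + 53*(-4)) + 191/2 = (6360 - 212) + 191/2 = 6148 + 191/2 = 12487/2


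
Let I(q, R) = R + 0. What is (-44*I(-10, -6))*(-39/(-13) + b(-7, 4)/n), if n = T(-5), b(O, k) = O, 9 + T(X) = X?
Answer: 924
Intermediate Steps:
T(X) = -9 + X
n = -14 (n = -9 - 5 = -14)
I(q, R) = R
(-44*I(-10, -6))*(-39/(-13) + b(-7, 4)/n) = (-44*(-6))*(-39/(-13) - 7/(-14)) = 264*(-39*(-1/13) - 7*(-1/14)) = 264*(3 + ½) = 264*(7/2) = 924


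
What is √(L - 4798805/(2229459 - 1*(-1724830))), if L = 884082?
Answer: √13823842131101372077/3954289 ≈ 940.26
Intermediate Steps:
√(L - 4798805/(2229459 - 1*(-1724830))) = √(884082 - 4798805/(2229459 - 1*(-1724830))) = √(884082 - 4798805/(2229459 + 1724830)) = √(884082 - 4798805/3954289) = √(3495910928893/3954289) = √13823842131101372077/3954289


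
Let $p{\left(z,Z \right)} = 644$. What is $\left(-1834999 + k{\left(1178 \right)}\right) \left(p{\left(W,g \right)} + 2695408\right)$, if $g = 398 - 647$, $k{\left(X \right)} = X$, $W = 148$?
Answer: $-4944076774692$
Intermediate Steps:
$g = -249$
$\left(-1834999 + k{\left(1178 \right)}\right) \left(p{\left(W,g \right)} + 2695408\right) = \left(-1834999 + 1178\right) \left(644 + 2695408\right) = \left(-1833821\right) 2696052 = -4944076774692$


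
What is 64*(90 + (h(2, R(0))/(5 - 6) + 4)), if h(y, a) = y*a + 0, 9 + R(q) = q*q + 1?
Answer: 7040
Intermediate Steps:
R(q) = -8 + q² (R(q) = -9 + (q*q + 1) = -9 + (q² + 1) = -9 + (1 + q²) = -8 + q²)
h(y, a) = a*y (h(y, a) = a*y + 0 = a*y)
64*(90 + (h(2, R(0))/(5 - 6) + 4)) = 64*(90 + (((-8 + 0²)*2)/(5 - 6) + 4)) = 64*(90 + (((-8 + 0)*2)/(-1) + 4)) = 64*(90 + (-(-8)*2 + 4)) = 64*(90 + (-1*(-16) + 4)) = 64*(90 + (16 + 4)) = 64*(90 + 20) = 64*110 = 7040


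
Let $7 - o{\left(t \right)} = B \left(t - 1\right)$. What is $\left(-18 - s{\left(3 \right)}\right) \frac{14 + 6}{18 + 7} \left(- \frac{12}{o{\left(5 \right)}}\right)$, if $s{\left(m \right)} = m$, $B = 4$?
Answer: $- \frac{112}{5} \approx -22.4$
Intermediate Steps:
$o{\left(t \right)} = 11 - 4 t$ ($o{\left(t \right)} = 7 - 4 \left(t - 1\right) = 7 - 4 \left(-1 + t\right) = 7 - \left(-4 + 4 t\right) = 11 - 4 t$)
$\left(-18 - s{\left(3 \right)}\right) \frac{14 + 6}{18 + 7} \left(- \frac{12}{o{\left(5 \right)}}\right) = \left(-18 - 3\right) \frac{14 + 6}{18 + 7} \left(- \frac{12}{11 - 20}\right) = \left(-18 - 3\right) \frac{20}{25} \left(- \frac{12}{11 - 20}\right) = - 21 \cdot 20 \cdot \frac{1}{25} \left(- \frac{12}{-9}\right) = \left(-21\right) \frac{4}{5} \left(\left(-12\right) \left(- \frac{1}{9}\right)\right) = \left(- \frac{84}{5}\right) \frac{4}{3} = - \frac{112}{5}$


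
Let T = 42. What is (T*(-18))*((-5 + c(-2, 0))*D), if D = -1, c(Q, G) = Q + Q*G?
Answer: -5292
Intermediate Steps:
c(Q, G) = Q + G*Q
(T*(-18))*((-5 + c(-2, 0))*D) = (42*(-18))*((-5 - 2*(1 + 0))*(-1)) = -756*(-5 - 2*1)*(-1) = -756*(-5 - 2)*(-1) = -(-5292)*(-1) = -756*7 = -5292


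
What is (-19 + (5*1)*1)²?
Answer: 196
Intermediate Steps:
(-19 + (5*1)*1)² = (-19 + 5*1)² = (-19 + 5)² = (-14)² = 196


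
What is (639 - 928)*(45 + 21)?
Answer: -19074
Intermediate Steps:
(639 - 928)*(45 + 21) = -289*66 = -19074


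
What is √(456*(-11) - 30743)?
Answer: I*√35759 ≈ 189.1*I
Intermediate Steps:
√(456*(-11) - 30743) = √(-5016 - 30743) = √(-35759) = I*√35759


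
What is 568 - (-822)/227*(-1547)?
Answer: -1142698/227 ≈ -5033.9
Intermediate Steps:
568 - (-822)/227*(-1547) = 568 - 1*(-822/227)*(-1547) = 568 + (822/227)*(-1547) = 568 - 1271634/227 = -1142698/227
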